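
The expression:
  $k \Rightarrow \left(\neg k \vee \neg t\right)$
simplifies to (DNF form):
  $\neg k \vee \neg t$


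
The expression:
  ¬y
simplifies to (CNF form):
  ¬y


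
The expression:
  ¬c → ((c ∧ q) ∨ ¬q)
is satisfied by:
  {c: True, q: False}
  {q: False, c: False}
  {q: True, c: True}


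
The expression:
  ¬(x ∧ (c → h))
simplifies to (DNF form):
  (c ∧ ¬h) ∨ ¬x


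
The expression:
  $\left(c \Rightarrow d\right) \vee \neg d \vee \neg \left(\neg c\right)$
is always true.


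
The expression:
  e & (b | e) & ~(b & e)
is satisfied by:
  {e: True, b: False}


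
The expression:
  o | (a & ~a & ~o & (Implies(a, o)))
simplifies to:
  o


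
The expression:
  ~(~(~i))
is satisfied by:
  {i: False}


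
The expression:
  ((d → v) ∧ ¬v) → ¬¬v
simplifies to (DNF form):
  d ∨ v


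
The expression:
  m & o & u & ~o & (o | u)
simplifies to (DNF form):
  False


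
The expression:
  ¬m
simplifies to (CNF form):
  ¬m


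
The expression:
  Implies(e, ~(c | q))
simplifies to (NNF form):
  ~e | (~c & ~q)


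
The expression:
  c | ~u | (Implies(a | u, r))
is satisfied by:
  {r: True, c: True, u: False}
  {r: True, u: False, c: False}
  {c: True, u: False, r: False}
  {c: False, u: False, r: False}
  {r: True, c: True, u: True}
  {r: True, u: True, c: False}
  {c: True, u: True, r: False}


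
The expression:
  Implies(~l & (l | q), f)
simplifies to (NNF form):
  f | l | ~q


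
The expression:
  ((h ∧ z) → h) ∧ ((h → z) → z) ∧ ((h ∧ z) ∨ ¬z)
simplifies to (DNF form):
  h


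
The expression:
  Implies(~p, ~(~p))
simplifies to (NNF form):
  p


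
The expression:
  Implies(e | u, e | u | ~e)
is always true.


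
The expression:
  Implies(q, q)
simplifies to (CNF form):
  True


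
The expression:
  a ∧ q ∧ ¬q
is never true.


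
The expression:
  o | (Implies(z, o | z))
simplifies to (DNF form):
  True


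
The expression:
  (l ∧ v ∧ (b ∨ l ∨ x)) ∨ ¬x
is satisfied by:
  {l: True, v: True, x: False}
  {l: True, v: False, x: False}
  {v: True, l: False, x: False}
  {l: False, v: False, x: False}
  {x: True, l: True, v: True}


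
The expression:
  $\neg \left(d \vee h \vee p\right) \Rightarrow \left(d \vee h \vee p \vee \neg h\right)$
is always true.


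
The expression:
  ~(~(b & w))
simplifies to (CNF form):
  b & w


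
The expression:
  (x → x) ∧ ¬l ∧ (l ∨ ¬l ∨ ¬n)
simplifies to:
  ¬l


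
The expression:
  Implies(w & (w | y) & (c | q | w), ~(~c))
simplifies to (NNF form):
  c | ~w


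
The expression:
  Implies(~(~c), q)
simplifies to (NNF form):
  q | ~c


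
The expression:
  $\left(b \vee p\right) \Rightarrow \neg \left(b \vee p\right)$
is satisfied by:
  {p: False, b: False}


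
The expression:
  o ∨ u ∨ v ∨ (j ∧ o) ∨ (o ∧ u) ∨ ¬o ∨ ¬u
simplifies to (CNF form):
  True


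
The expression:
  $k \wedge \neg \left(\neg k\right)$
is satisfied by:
  {k: True}


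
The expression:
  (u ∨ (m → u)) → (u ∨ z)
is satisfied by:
  {z: True, m: True, u: True}
  {z: True, m: True, u: False}
  {z: True, u: True, m: False}
  {z: True, u: False, m: False}
  {m: True, u: True, z: False}
  {m: True, u: False, z: False}
  {u: True, m: False, z: False}


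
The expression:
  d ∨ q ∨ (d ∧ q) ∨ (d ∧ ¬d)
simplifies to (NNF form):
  d ∨ q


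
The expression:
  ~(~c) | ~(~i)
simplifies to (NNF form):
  c | i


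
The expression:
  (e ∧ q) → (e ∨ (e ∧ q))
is always true.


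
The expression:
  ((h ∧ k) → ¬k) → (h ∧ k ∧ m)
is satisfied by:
  {h: True, k: True}


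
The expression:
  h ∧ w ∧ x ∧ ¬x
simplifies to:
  False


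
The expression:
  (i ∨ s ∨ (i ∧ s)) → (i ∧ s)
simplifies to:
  (i ∧ s) ∨ (¬i ∧ ¬s)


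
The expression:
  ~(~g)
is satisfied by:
  {g: True}


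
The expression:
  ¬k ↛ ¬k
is never true.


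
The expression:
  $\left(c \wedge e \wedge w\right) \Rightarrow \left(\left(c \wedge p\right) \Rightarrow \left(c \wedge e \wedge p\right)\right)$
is always true.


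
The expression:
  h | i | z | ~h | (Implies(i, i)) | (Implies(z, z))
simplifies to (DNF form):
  True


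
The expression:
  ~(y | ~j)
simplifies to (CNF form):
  j & ~y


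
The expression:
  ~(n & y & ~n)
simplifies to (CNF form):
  True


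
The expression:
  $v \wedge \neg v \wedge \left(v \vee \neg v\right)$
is never true.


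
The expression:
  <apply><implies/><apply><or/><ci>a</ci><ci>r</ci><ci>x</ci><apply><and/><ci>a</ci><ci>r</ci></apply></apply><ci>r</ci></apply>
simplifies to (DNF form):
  <apply><or/><ci>r</ci><apply><and/><apply><not/><ci>a</ci></apply><apply><not/><ci>x</ci></apply></apply></apply>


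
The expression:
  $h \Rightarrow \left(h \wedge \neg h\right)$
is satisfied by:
  {h: False}


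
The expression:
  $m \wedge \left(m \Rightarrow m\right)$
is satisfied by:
  {m: True}


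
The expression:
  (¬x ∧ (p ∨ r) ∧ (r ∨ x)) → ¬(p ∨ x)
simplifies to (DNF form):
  x ∨ ¬p ∨ ¬r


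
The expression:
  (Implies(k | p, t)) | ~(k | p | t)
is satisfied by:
  {t: True, k: False, p: False}
  {t: True, p: True, k: False}
  {t: True, k: True, p: False}
  {t: True, p: True, k: True}
  {p: False, k: False, t: False}


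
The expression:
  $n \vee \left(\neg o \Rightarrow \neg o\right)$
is always true.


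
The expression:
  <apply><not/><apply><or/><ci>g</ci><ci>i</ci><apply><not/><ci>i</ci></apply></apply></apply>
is never true.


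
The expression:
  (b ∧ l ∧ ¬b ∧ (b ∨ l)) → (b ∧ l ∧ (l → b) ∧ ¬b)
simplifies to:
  True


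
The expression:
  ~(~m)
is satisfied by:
  {m: True}


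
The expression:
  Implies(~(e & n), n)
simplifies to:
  n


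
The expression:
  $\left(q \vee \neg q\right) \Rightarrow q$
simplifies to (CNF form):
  $q$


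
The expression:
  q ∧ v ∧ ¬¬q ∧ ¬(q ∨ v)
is never true.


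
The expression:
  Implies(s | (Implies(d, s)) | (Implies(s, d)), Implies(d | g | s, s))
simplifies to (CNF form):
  (s | ~d) & (s | ~g)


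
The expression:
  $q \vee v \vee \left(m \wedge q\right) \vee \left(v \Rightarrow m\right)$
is always true.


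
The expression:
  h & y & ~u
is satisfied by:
  {h: True, y: True, u: False}


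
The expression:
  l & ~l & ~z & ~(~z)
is never true.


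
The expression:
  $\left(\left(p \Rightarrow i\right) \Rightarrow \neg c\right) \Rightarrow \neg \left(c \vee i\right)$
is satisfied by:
  {p: False, i: False, c: False}
  {c: True, p: False, i: False}
  {p: True, c: False, i: False}
  {i: True, c: True, p: False}
  {i: True, c: True, p: True}


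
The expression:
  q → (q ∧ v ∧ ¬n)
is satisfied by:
  {v: True, q: False, n: False}
  {v: False, q: False, n: False}
  {n: True, v: True, q: False}
  {n: True, v: False, q: False}
  {q: True, v: True, n: False}


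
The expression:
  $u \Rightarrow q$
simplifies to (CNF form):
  $q \vee \neg u$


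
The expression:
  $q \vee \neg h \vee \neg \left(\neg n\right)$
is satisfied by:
  {n: True, q: True, h: False}
  {n: True, h: False, q: False}
  {q: True, h: False, n: False}
  {q: False, h: False, n: False}
  {n: True, q: True, h: True}
  {n: True, h: True, q: False}
  {q: True, h: True, n: False}


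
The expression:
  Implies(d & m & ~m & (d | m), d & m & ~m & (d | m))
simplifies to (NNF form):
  True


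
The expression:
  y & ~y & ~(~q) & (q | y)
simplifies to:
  False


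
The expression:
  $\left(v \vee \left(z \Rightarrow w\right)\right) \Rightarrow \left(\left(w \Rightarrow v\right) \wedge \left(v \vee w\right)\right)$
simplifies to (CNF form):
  $\left(v \vee z\right) \wedge \left(v \vee \neg w\right)$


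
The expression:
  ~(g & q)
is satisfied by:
  {g: False, q: False}
  {q: True, g: False}
  {g: True, q: False}


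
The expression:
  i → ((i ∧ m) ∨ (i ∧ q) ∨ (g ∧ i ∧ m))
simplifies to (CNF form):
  m ∨ q ∨ ¬i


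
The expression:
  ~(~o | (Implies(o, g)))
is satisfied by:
  {o: True, g: False}


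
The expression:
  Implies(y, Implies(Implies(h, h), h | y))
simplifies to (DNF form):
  True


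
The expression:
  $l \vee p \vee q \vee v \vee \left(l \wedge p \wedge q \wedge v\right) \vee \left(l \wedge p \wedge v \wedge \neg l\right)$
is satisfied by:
  {l: True, q: True, v: True, p: True}
  {l: True, q: True, v: True, p: False}
  {l: True, q: True, p: True, v: False}
  {l: True, q: True, p: False, v: False}
  {l: True, v: True, p: True, q: False}
  {l: True, v: True, p: False, q: False}
  {l: True, v: False, p: True, q: False}
  {l: True, v: False, p: False, q: False}
  {q: True, v: True, p: True, l: False}
  {q: True, v: True, p: False, l: False}
  {q: True, p: True, v: False, l: False}
  {q: True, p: False, v: False, l: False}
  {v: True, p: True, q: False, l: False}
  {v: True, q: False, p: False, l: False}
  {p: True, q: False, v: False, l: False}


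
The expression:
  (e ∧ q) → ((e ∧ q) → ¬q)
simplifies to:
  ¬e ∨ ¬q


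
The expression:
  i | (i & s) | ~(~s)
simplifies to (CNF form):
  i | s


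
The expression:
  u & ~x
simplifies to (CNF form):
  u & ~x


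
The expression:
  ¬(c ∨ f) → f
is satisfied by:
  {c: True, f: True}
  {c: True, f: False}
  {f: True, c: False}


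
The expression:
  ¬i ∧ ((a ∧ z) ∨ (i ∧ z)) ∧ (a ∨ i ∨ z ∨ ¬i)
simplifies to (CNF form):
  a ∧ z ∧ ¬i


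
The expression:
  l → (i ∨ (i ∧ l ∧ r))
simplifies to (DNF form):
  i ∨ ¬l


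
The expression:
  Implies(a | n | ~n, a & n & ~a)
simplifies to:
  False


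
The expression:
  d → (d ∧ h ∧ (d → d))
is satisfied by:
  {h: True, d: False}
  {d: False, h: False}
  {d: True, h: True}


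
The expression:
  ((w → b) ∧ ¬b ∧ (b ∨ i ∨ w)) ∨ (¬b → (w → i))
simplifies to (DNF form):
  b ∨ i ∨ ¬w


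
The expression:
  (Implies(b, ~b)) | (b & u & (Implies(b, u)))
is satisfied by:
  {u: True, b: False}
  {b: False, u: False}
  {b: True, u: True}


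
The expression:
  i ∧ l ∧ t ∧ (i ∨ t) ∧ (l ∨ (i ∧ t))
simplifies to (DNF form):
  i ∧ l ∧ t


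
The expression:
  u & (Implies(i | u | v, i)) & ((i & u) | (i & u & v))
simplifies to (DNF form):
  i & u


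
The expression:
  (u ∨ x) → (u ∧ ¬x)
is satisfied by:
  {x: False}


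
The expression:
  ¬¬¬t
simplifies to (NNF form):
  ¬t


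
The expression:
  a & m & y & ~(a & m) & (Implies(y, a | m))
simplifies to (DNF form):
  False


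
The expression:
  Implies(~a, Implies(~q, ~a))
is always true.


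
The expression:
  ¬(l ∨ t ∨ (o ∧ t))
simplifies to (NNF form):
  ¬l ∧ ¬t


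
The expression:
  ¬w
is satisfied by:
  {w: False}


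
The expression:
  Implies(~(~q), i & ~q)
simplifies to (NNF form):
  ~q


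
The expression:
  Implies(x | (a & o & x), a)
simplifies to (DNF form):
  a | ~x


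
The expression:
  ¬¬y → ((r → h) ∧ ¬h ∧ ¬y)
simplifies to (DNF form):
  ¬y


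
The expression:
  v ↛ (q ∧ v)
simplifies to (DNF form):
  v ∧ ¬q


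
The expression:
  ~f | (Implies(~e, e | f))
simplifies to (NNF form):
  True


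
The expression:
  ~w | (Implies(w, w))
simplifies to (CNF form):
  True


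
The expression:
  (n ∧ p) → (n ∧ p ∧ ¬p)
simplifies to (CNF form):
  ¬n ∨ ¬p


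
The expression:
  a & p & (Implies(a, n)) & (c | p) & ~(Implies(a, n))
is never true.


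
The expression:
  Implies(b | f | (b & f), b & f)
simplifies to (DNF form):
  (b & f) | (~b & ~f)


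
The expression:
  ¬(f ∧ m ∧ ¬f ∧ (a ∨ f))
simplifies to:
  True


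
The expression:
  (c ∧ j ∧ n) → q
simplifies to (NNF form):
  q ∨ ¬c ∨ ¬j ∨ ¬n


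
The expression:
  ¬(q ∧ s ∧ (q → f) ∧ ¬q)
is always true.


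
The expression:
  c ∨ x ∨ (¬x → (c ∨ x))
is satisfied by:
  {x: True, c: True}
  {x: True, c: False}
  {c: True, x: False}


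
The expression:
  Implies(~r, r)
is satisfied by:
  {r: True}


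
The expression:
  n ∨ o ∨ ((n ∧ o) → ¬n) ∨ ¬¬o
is always true.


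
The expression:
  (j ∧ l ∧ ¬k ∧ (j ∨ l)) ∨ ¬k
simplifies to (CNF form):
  ¬k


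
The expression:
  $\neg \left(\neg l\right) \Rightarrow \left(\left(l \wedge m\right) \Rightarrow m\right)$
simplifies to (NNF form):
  $\text{True}$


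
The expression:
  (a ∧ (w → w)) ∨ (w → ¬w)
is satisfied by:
  {a: True, w: False}
  {w: False, a: False}
  {w: True, a: True}


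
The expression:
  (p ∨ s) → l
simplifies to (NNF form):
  l ∨ (¬p ∧ ¬s)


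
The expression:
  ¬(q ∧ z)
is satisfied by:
  {q: False, z: False}
  {z: True, q: False}
  {q: True, z: False}


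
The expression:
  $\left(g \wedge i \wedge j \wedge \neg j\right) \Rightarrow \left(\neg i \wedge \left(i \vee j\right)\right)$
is always true.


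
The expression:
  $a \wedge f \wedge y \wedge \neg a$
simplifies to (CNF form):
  $\text{False}$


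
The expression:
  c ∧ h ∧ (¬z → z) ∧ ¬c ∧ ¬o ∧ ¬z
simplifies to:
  False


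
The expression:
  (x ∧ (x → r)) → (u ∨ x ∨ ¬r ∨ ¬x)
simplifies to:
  True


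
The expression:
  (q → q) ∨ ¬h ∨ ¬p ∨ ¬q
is always true.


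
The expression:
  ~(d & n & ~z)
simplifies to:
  z | ~d | ~n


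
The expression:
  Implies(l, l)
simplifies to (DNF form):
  True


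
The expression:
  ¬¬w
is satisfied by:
  {w: True}


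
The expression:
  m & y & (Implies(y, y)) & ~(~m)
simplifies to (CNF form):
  m & y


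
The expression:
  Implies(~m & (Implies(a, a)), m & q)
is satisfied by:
  {m: True}


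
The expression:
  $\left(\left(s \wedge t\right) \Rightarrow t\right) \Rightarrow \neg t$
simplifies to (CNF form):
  $\neg t$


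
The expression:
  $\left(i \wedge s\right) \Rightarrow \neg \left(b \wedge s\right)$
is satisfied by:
  {s: False, b: False, i: False}
  {i: True, s: False, b: False}
  {b: True, s: False, i: False}
  {i: True, b: True, s: False}
  {s: True, i: False, b: False}
  {i: True, s: True, b: False}
  {b: True, s: True, i: False}


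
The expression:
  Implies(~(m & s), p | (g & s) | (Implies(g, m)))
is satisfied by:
  {p: True, m: True, s: True, g: False}
  {p: True, m: True, g: False, s: False}
  {p: True, s: True, g: False, m: False}
  {p: True, g: False, s: False, m: False}
  {m: True, s: True, g: False, p: False}
  {m: True, g: False, s: False, p: False}
  {s: True, m: False, g: False, p: False}
  {m: False, g: False, s: False, p: False}
  {m: True, p: True, g: True, s: True}
  {m: True, p: True, g: True, s: False}
  {p: True, g: True, s: True, m: False}
  {p: True, g: True, m: False, s: False}
  {s: True, g: True, m: True, p: False}
  {g: True, m: True, p: False, s: False}
  {g: True, s: True, p: False, m: False}


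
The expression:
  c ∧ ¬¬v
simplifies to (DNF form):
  c ∧ v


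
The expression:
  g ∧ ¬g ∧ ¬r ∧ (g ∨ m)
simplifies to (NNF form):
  False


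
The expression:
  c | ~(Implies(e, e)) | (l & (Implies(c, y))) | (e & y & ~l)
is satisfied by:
  {c: True, l: True, e: True, y: True}
  {c: True, l: True, e: True, y: False}
  {c: True, l: True, y: True, e: False}
  {c: True, l: True, y: False, e: False}
  {c: True, e: True, y: True, l: False}
  {c: True, e: True, y: False, l: False}
  {c: True, e: False, y: True, l: False}
  {c: True, e: False, y: False, l: False}
  {l: True, e: True, y: True, c: False}
  {l: True, e: True, y: False, c: False}
  {l: True, y: True, e: False, c: False}
  {l: True, y: False, e: False, c: False}
  {e: True, y: True, l: False, c: False}


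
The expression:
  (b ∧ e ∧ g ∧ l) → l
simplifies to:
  True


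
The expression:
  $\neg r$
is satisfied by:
  {r: False}


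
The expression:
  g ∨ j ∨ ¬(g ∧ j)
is always true.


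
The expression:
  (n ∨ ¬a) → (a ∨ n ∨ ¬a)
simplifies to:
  True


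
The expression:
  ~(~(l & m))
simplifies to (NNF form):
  l & m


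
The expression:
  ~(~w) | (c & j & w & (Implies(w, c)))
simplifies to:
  w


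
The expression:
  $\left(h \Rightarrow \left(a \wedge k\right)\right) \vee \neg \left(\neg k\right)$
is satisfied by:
  {k: True, h: False}
  {h: False, k: False}
  {h: True, k: True}


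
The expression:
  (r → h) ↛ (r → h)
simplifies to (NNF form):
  False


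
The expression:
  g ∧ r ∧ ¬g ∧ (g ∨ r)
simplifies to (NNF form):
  False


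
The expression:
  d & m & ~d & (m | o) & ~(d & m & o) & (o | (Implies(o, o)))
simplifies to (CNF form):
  False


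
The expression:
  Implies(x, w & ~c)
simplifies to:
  ~x | (w & ~c)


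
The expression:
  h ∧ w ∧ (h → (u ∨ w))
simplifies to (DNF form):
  h ∧ w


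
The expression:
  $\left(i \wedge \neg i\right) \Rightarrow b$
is always true.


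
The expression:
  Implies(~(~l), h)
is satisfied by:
  {h: True, l: False}
  {l: False, h: False}
  {l: True, h: True}


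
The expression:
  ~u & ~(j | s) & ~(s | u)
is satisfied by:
  {u: False, j: False, s: False}


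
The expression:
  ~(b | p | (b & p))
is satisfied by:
  {p: False, b: False}


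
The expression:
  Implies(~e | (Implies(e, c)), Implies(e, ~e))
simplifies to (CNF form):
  ~c | ~e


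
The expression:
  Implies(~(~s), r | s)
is always true.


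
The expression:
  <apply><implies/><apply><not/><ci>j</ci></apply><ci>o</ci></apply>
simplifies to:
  <apply><or/><ci>j</ci><ci>o</ci></apply>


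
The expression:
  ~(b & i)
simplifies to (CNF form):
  ~b | ~i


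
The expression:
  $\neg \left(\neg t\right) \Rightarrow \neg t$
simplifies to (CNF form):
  $\neg t$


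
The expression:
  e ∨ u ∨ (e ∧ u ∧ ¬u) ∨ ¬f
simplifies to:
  e ∨ u ∨ ¬f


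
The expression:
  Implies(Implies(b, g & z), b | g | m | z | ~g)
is always true.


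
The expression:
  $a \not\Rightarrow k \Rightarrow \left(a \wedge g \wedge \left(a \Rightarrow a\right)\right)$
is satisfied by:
  {k: True, g: True, a: False}
  {k: True, g: False, a: False}
  {g: True, k: False, a: False}
  {k: False, g: False, a: False}
  {a: True, k: True, g: True}
  {a: True, k: True, g: False}
  {a: True, g: True, k: False}


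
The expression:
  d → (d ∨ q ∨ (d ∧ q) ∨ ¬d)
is always true.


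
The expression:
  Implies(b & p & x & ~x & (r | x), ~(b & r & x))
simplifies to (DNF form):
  True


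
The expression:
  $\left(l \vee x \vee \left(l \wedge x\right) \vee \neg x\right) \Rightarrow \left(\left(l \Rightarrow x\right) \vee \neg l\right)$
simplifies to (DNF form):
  $x \vee \neg l$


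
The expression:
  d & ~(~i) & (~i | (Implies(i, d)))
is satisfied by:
  {i: True, d: True}


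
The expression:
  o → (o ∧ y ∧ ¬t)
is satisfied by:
  {y: True, o: False, t: False}
  {y: False, o: False, t: False}
  {t: True, y: True, o: False}
  {t: True, y: False, o: False}
  {o: True, y: True, t: False}


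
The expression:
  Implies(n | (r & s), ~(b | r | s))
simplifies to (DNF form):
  (~n & ~r) | (~n & ~s) | (~b & ~n & ~r) | (~b & ~n & ~s) | (~b & ~r & ~s) | (~n & ~r & ~s) | (~b & ~n & ~r & ~s)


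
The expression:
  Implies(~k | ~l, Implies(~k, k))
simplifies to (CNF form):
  k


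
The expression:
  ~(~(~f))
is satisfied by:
  {f: False}


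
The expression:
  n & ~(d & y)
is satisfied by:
  {n: True, d: False, y: False}
  {y: True, n: True, d: False}
  {d: True, n: True, y: False}


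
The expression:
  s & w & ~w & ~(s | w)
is never true.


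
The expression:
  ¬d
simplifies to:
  ¬d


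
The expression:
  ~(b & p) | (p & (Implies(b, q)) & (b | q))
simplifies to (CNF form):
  q | ~b | ~p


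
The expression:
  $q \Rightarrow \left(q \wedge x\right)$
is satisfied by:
  {x: True, q: False}
  {q: False, x: False}
  {q: True, x: True}


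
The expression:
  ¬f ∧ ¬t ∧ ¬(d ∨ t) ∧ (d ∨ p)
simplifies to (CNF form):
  p ∧ ¬d ∧ ¬f ∧ ¬t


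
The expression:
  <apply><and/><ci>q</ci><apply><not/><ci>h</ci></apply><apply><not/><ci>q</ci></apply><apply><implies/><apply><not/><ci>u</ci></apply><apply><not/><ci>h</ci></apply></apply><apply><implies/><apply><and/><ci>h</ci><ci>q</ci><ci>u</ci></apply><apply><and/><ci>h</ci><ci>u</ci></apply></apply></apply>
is never true.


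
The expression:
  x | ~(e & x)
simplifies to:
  True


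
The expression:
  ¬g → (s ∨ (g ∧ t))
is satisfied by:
  {g: True, s: True}
  {g: True, s: False}
  {s: True, g: False}


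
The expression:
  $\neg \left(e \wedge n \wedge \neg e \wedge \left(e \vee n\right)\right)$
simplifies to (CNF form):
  $\text{True}$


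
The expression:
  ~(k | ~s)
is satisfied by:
  {s: True, k: False}


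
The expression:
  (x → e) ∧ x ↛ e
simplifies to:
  False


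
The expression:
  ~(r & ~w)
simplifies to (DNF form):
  w | ~r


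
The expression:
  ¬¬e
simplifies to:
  e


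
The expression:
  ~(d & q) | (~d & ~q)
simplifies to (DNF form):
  ~d | ~q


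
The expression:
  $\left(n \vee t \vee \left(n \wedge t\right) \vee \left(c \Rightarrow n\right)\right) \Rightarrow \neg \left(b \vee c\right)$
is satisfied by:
  {n: False, b: False, c: False, t: False}
  {t: True, n: False, b: False, c: False}
  {n: True, t: False, b: False, c: False}
  {t: True, n: True, b: False, c: False}
  {c: True, t: False, n: False, b: False}
  {c: True, b: True, t: False, n: False}


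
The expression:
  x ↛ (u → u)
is never true.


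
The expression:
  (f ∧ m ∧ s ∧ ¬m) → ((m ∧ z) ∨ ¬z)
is always true.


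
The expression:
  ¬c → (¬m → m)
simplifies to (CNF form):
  c ∨ m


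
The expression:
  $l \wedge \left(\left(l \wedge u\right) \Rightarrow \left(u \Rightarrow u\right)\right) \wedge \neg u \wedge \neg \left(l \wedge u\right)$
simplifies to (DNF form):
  $l \wedge \neg u$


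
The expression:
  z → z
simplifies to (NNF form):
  True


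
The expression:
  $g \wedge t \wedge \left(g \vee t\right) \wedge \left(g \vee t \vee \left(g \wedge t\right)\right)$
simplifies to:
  $g \wedge t$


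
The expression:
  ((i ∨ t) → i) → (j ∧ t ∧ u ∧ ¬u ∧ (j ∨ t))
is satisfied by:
  {t: True, i: False}


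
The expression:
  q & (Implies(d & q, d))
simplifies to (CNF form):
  q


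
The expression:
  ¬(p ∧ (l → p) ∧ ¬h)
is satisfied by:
  {h: True, p: False}
  {p: False, h: False}
  {p: True, h: True}


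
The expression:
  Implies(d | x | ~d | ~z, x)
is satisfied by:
  {x: True}


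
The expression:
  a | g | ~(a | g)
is always true.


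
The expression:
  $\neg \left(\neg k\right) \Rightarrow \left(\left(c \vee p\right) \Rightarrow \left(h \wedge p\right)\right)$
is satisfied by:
  {h: True, k: False, p: False, c: False}
  {h: False, k: False, p: False, c: False}
  {c: True, h: True, k: False, p: False}
  {c: True, h: False, k: False, p: False}
  {p: True, h: True, k: False, c: False}
  {p: True, h: False, k: False, c: False}
  {c: True, p: True, h: True, k: False}
  {c: True, p: True, h: False, k: False}
  {k: True, h: True, c: False, p: False}
  {k: True, h: False, c: False, p: False}
  {p: True, k: True, h: True, c: False}
  {c: True, p: True, k: True, h: True}


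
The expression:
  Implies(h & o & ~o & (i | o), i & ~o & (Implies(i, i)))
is always true.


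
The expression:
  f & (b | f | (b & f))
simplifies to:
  f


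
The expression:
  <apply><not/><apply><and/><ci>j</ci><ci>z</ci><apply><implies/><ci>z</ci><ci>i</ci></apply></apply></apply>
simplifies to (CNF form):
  <apply><or/><apply><not/><ci>i</ci></apply><apply><not/><ci>j</ci></apply><apply><not/><ci>z</ci></apply></apply>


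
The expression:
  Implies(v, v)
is always true.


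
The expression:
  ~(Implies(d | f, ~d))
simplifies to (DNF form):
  d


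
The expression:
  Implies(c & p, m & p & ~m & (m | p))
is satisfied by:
  {p: False, c: False}
  {c: True, p: False}
  {p: True, c: False}


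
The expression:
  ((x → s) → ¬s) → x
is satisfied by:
  {x: True, s: True}
  {x: True, s: False}
  {s: True, x: False}


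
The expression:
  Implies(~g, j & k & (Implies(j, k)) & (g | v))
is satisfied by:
  {k: True, g: True, j: True, v: True}
  {k: True, g: True, j: True, v: False}
  {k: True, g: True, v: True, j: False}
  {k: True, g: True, v: False, j: False}
  {g: True, j: True, v: True, k: False}
  {g: True, j: True, v: False, k: False}
  {g: True, j: False, v: True, k: False}
  {g: True, j: False, v: False, k: False}
  {k: True, j: True, v: True, g: False}


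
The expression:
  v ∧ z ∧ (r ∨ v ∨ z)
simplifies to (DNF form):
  v ∧ z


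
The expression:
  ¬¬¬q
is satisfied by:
  {q: False}


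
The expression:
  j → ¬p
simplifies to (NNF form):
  ¬j ∨ ¬p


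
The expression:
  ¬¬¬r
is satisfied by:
  {r: False}


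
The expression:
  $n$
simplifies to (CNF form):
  $n$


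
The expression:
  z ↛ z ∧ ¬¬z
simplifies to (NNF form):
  False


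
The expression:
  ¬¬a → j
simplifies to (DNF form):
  j ∨ ¬a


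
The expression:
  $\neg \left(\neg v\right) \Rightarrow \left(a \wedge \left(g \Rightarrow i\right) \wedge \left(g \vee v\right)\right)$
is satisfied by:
  {a: True, i: True, g: False, v: False}
  {a: True, g: False, i: False, v: False}
  {a: True, i: True, g: True, v: False}
  {a: True, g: True, i: False, v: False}
  {i: True, a: False, g: False, v: False}
  {a: False, g: False, i: False, v: False}
  {i: True, g: True, a: False, v: False}
  {g: True, a: False, i: False, v: False}
  {v: True, i: True, a: True, g: False}
  {v: True, a: True, g: False, i: False}
  {v: True, i: True, a: True, g: True}


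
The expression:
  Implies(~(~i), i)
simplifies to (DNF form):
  True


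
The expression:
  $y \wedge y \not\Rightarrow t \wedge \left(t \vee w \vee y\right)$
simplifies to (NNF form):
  $y \wedge \neg t$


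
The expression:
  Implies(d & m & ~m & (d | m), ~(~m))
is always true.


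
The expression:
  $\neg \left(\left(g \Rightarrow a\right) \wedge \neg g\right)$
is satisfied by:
  {g: True}


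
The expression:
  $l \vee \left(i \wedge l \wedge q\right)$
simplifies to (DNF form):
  $l$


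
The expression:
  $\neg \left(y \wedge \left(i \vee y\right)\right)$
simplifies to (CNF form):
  $\neg y$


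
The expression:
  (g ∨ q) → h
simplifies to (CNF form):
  (h ∨ ¬g) ∧ (h ∨ ¬q)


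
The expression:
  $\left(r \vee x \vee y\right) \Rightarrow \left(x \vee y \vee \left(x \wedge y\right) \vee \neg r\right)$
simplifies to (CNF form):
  $x \vee y \vee \neg r$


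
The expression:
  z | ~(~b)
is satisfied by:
  {b: True, z: True}
  {b: True, z: False}
  {z: True, b: False}


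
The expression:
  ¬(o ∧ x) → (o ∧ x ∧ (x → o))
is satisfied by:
  {x: True, o: True}


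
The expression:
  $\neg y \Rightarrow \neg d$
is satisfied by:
  {y: True, d: False}
  {d: False, y: False}
  {d: True, y: True}


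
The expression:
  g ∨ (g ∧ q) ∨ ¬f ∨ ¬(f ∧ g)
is always true.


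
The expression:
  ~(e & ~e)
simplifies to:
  True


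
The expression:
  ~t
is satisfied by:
  {t: False}


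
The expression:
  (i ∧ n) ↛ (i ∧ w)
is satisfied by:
  {i: True, n: True, w: False}


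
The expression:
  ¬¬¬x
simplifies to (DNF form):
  ¬x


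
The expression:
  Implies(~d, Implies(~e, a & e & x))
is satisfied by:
  {d: True, e: True}
  {d: True, e: False}
  {e: True, d: False}


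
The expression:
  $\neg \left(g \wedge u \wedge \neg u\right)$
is always true.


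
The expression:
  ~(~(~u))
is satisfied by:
  {u: False}


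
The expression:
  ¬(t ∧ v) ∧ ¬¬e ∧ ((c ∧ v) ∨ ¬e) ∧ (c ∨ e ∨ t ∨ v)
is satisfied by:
  {c: True, e: True, v: True, t: False}


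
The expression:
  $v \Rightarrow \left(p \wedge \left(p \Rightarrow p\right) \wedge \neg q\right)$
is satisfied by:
  {p: True, q: False, v: False}
  {q: False, v: False, p: False}
  {p: True, q: True, v: False}
  {q: True, p: False, v: False}
  {v: True, p: True, q: False}


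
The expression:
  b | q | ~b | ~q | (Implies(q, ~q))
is always true.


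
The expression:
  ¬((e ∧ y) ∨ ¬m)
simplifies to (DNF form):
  (m ∧ ¬e) ∨ (m ∧ ¬y)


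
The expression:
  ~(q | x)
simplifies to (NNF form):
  ~q & ~x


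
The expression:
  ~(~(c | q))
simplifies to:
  c | q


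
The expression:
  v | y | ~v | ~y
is always true.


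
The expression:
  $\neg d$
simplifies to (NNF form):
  $\neg d$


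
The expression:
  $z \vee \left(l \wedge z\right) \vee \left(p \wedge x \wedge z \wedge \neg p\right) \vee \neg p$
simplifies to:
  $z \vee \neg p$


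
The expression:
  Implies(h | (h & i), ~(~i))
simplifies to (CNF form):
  i | ~h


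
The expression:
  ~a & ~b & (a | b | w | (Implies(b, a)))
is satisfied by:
  {b: False, a: False}


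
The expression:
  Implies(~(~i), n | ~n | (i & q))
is always true.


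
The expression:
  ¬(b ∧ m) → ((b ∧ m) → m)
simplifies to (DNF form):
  True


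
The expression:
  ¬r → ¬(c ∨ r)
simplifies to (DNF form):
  r ∨ ¬c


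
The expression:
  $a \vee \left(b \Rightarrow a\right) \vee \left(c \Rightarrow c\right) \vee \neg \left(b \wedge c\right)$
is always true.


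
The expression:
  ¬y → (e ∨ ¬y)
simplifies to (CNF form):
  True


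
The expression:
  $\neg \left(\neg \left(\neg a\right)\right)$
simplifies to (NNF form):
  $\neg a$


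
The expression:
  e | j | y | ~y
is always true.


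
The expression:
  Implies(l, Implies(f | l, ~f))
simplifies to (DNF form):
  ~f | ~l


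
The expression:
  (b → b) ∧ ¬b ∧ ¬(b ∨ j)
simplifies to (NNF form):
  ¬b ∧ ¬j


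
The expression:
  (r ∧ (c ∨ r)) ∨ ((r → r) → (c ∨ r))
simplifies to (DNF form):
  c ∨ r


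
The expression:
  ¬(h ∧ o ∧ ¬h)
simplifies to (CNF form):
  True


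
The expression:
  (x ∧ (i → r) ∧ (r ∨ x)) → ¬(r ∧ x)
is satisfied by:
  {x: False, r: False}
  {r: True, x: False}
  {x: True, r: False}


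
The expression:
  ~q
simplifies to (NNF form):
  ~q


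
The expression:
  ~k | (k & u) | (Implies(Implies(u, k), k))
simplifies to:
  True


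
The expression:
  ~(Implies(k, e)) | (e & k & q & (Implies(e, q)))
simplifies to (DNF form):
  (k & q) | (k & ~e)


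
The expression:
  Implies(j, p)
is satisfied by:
  {p: True, j: False}
  {j: False, p: False}
  {j: True, p: True}


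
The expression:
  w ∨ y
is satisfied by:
  {y: True, w: True}
  {y: True, w: False}
  {w: True, y: False}


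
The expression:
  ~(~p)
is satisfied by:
  {p: True}


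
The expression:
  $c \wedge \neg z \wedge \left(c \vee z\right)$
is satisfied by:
  {c: True, z: False}


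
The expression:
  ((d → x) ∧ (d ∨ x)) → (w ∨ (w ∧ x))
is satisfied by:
  {w: True, x: False}
  {x: False, w: False}
  {x: True, w: True}


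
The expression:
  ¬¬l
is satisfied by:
  {l: True}


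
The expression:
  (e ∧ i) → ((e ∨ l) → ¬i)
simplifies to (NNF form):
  ¬e ∨ ¬i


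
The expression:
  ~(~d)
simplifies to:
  d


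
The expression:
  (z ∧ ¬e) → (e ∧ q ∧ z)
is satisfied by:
  {e: True, z: False}
  {z: False, e: False}
  {z: True, e: True}


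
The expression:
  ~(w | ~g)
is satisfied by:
  {g: True, w: False}


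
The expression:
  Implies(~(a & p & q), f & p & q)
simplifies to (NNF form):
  p & q & (a | f)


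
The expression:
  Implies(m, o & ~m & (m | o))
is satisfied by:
  {m: False}


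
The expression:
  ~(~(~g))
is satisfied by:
  {g: False}


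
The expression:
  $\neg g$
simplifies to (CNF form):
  $\neg g$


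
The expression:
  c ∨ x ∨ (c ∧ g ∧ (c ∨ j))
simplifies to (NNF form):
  c ∨ x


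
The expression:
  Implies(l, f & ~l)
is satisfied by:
  {l: False}


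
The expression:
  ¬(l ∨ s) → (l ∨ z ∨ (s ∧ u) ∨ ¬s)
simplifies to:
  True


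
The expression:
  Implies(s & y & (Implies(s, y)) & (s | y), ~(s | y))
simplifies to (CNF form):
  ~s | ~y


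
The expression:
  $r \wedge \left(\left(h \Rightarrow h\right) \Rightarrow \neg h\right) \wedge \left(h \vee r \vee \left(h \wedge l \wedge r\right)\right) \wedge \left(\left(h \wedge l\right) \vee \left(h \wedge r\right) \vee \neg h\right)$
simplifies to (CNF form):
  $r \wedge \neg h$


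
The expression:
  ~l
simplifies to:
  ~l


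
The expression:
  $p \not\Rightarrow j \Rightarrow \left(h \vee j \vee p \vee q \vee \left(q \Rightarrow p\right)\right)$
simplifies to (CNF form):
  $\text{True}$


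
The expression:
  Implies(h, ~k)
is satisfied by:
  {h: False, k: False}
  {k: True, h: False}
  {h: True, k: False}


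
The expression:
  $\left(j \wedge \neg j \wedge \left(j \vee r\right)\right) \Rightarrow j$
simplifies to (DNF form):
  $\text{True}$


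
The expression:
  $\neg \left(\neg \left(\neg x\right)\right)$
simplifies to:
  $\neg x$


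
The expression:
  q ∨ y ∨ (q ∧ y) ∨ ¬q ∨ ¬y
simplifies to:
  True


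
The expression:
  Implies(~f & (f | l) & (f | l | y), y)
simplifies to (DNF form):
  f | y | ~l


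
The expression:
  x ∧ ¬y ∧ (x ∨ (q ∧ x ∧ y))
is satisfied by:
  {x: True, y: False}


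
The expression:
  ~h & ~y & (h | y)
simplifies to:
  False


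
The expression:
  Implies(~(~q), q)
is always true.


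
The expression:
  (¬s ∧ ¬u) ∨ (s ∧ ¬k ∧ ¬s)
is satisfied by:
  {u: False, s: False}


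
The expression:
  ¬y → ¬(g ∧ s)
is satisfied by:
  {y: True, s: False, g: False}
  {s: False, g: False, y: False}
  {g: True, y: True, s: False}
  {g: True, s: False, y: False}
  {y: True, s: True, g: False}
  {s: True, y: False, g: False}
  {g: True, s: True, y: True}


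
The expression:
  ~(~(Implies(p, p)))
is always true.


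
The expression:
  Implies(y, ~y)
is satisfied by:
  {y: False}


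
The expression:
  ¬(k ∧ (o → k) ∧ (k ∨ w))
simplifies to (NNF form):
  ¬k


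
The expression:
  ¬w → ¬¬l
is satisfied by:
  {l: True, w: True}
  {l: True, w: False}
  {w: True, l: False}


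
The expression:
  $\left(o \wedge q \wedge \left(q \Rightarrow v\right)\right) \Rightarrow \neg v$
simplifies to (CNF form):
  $\neg o \vee \neg q \vee \neg v$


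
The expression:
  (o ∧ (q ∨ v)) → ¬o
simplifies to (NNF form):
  (¬q ∧ ¬v) ∨ ¬o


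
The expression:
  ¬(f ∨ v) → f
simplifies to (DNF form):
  f ∨ v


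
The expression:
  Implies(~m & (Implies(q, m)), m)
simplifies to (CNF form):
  m | q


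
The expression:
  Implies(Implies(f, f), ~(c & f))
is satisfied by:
  {c: False, f: False}
  {f: True, c: False}
  {c: True, f: False}


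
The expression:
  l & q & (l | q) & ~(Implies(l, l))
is never true.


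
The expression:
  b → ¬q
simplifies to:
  ¬b ∨ ¬q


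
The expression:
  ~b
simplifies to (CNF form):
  ~b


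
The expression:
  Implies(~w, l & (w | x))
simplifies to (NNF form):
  w | (l & x)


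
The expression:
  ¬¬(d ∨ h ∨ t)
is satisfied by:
  {d: True, t: True, h: True}
  {d: True, t: True, h: False}
  {d: True, h: True, t: False}
  {d: True, h: False, t: False}
  {t: True, h: True, d: False}
  {t: True, h: False, d: False}
  {h: True, t: False, d: False}


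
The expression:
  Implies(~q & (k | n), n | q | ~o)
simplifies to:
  n | q | ~k | ~o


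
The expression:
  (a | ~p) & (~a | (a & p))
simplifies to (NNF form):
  (a & p) | (~a & ~p)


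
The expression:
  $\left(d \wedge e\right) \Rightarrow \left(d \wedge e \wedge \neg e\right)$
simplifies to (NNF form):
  $\neg d \vee \neg e$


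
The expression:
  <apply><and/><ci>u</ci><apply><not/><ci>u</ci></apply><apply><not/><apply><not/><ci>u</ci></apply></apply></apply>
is never true.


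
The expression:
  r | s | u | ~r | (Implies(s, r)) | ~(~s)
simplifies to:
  True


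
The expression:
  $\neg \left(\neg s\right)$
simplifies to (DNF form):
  $s$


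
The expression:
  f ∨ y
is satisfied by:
  {y: True, f: True}
  {y: True, f: False}
  {f: True, y: False}


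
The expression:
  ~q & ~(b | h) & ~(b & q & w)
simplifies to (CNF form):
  ~b & ~h & ~q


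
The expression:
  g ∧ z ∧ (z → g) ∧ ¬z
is never true.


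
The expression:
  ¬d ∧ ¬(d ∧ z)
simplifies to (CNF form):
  ¬d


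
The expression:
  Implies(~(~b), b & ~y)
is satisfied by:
  {y: False, b: False}
  {b: True, y: False}
  {y: True, b: False}


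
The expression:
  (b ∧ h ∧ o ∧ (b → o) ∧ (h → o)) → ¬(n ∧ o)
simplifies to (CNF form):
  ¬b ∨ ¬h ∨ ¬n ∨ ¬o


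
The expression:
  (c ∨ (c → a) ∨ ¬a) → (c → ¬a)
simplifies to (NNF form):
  ¬a ∨ ¬c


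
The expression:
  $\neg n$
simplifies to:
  $\neg n$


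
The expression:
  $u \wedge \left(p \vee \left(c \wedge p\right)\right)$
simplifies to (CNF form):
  $p \wedge u$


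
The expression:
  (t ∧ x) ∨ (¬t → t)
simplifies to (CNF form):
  t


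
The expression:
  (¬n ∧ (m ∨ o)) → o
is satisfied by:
  {n: True, o: True, m: False}
  {n: True, m: False, o: False}
  {o: True, m: False, n: False}
  {o: False, m: False, n: False}
  {n: True, o: True, m: True}
  {n: True, m: True, o: False}
  {o: True, m: True, n: False}


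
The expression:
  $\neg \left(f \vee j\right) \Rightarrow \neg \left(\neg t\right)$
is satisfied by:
  {t: True, f: True, j: True}
  {t: True, f: True, j: False}
  {t: True, j: True, f: False}
  {t: True, j: False, f: False}
  {f: True, j: True, t: False}
  {f: True, j: False, t: False}
  {j: True, f: False, t: False}


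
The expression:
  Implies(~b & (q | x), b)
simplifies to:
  b | (~q & ~x)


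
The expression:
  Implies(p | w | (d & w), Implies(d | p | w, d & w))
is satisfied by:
  {d: True, w: False, p: False}
  {w: False, p: False, d: False}
  {d: True, w: True, p: False}
  {d: True, p: True, w: True}


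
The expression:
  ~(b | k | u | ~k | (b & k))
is never true.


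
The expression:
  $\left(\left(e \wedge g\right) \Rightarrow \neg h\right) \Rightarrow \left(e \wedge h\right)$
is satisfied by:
  {h: True, e: True}
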